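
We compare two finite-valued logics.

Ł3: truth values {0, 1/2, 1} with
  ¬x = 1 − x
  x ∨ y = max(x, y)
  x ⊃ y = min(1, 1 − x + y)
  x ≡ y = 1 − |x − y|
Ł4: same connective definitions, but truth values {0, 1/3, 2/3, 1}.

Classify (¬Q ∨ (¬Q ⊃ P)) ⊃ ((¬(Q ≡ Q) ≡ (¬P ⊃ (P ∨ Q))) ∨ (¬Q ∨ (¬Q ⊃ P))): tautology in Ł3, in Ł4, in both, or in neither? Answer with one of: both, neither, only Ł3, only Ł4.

In Ł3: every assignment gives 1 — tautology.
In Ł4: every assignment gives 1 — tautology.

both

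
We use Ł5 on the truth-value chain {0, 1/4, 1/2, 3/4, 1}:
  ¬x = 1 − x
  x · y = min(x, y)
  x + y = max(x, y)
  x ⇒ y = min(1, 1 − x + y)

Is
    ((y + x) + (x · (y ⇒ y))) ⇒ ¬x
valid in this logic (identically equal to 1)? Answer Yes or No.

Counterexample: take x = 1/4, y = 1.
y + x = 1 + 1/4 = 1
y ⇒ y = 1 ⇒ 1 = 1
x · (y ⇒ y) = 1/4 · 1 = 1/4
(y + x) + (x · (y ⇒ y)) = 1 + 1/4 = 1
¬x = ¬1/4 = 3/4
((y + x) + (x · (y ⇒ y))) ⇒ ¬x = 1 ⇒ 3/4 = 3/4
This gives 3/4 ≠ 1.

No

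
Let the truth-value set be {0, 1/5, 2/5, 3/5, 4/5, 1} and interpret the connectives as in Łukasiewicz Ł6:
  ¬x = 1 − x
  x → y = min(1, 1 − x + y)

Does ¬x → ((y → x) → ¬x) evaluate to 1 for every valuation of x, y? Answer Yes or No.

At x = 4/5, y = 1, for instance:
¬x = ¬4/5 = 1/5
y → x = 1 → 4/5 = 4/5
(y → x) → ¬x = 4/5 → 1/5 = 2/5
¬x → ((y → x) → ¬x) = 1/5 → 2/5 = 1
and checking the remaining 35 assignments likewise gives ≥ 1 in every case.

Yes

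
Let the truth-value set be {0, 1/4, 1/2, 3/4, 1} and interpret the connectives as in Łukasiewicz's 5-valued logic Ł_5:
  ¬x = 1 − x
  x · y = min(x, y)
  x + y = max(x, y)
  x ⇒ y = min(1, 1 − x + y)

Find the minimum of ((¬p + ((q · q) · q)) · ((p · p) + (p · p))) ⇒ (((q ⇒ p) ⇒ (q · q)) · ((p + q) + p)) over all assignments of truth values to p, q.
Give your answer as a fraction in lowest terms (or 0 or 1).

1/2

Take p = 1/2, q = 0:
¬p = ¬1/2 = 1/2
q · q = 0 · 0 = 0
(q · q) · q = 0 · 0 = 0
¬p + ((q · q) · q) = 1/2 + 0 = 1/2
p · p = 1/2 · 1/2 = 1/2
p · p = 1/2 · 1/2 = 1/2
(p · p) + (p · p) = 1/2 + 1/2 = 1/2
(¬p + ((q · q) · q)) · ((p · p) + (p · p)) = 1/2 · 1/2 = 1/2
q ⇒ p = 0 ⇒ 1/2 = 1
q · q = 0 · 0 = 0
(q ⇒ p) ⇒ (q · q) = 1 ⇒ 0 = 0
p + q = 1/2 + 0 = 1/2
(p + q) + p = 1/2 + 1/2 = 1/2
((q ⇒ p) ⇒ (q · q)) · ((p + q) + p) = 0 · 1/2 = 0
((¬p + ((q · q) · q)) · ((p · p) + (p · p))) ⇒ (((q ⇒ p) ⇒ (q · q)) · ((p + q) + p)) = 1/2 ⇒ 0 = 1/2
No assignment yields a value below 1/2, so this is the minimum.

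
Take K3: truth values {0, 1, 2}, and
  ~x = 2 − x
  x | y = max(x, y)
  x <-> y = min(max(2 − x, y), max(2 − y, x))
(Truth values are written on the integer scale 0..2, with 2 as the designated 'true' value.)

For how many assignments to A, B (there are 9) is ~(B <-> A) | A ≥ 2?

A = 0, B = 0 ↦ 0  <
A = 0, B = 1 ↦ 1  <
A = 0, B = 2 ↦ 2  ≥
A = 1, B = 0 ↦ 1  <
A = 1, B = 1 ↦ 1  <
A = 1, B = 2 ↦ 1  <
A = 2, B = 0 ↦ 2  ≥
A = 2, B = 1 ↦ 2  ≥
A = 2, B = 2 ↦ 2  ≥
So 4 of the 9 assignments meet the threshold.

4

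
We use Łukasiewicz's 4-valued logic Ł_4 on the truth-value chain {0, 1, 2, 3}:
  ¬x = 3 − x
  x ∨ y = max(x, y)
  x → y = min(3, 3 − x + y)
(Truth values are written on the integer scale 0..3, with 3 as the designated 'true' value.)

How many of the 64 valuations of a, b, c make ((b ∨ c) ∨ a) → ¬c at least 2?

41

value 3: 25 assignments (counts)
value 2: 16 assignments (counts)
value 1: 7 assignments
value 0: 16 assignments
So 41 of the 64 assignments meet the threshold.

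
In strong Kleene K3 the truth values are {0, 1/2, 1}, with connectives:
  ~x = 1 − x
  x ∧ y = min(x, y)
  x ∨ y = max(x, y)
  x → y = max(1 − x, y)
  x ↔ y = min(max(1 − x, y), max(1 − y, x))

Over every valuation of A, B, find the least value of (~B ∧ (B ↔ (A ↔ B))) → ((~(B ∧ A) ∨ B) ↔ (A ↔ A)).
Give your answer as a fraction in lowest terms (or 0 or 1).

1/2

Take A = 1/2, B = 0:
~B = ~0 = 1
A ↔ B = 1/2 ↔ 0 = 1/2
B ↔ (A ↔ B) = 0 ↔ 1/2 = 1/2
~B ∧ (B ↔ (A ↔ B)) = 1 ∧ 1/2 = 1/2
B ∧ A = 0 ∧ 1/2 = 0
~(B ∧ A) = ~0 = 1
~(B ∧ A) ∨ B = 1 ∨ 0 = 1
A ↔ A = 1/2 ↔ 1/2 = 1/2
(~(B ∧ A) ∨ B) ↔ (A ↔ A) = 1 ↔ 1/2 = 1/2
(~B ∧ (B ↔ (A ↔ B))) → ((~(B ∧ A) ∨ B) ↔ (A ↔ A)) = 1/2 → 1/2 = 1/2
No assignment yields a value below 1/2, so this is the minimum.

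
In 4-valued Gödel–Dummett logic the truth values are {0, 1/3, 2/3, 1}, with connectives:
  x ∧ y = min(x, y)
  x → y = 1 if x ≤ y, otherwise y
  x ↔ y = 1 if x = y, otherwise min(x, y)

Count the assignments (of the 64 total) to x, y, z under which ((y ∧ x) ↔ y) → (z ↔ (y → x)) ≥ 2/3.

40

value 1: 30 assignments (counts)
value 2/3: 10 assignments (counts)
value 1/3: 11 assignments
value 0: 13 assignments
So 40 of the 64 assignments meet the threshold.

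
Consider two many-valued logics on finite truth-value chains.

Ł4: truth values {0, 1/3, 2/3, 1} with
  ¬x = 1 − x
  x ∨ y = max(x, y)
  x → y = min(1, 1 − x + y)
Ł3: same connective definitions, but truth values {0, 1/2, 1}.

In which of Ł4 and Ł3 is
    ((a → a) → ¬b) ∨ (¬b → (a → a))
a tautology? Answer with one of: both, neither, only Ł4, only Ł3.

In Ł4: every assignment gives 1 — tautology.
In Ł3: every assignment gives 1 — tautology.

both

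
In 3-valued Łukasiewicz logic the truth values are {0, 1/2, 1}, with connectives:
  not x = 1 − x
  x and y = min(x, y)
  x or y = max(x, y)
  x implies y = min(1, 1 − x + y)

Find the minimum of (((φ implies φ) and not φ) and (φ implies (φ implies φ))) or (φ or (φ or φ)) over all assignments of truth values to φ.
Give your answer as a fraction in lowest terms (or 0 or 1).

1/2

Take φ = 1/2:
φ implies φ = 1/2 implies 1/2 = 1
not φ = not 1/2 = 1/2
(φ implies φ) and not φ = 1 and 1/2 = 1/2
φ implies φ = 1/2 implies 1/2 = 1
φ implies (φ implies φ) = 1/2 implies 1 = 1
((φ implies φ) and not φ) and (φ implies (φ implies φ)) = 1/2 and 1 = 1/2
φ or φ = 1/2 or 1/2 = 1/2
φ or (φ or φ) = 1/2 or 1/2 = 1/2
(((φ implies φ) and not φ) and (φ implies (φ implies φ))) or (φ or (φ or φ)) = 1/2 or 1/2 = 1/2
No assignment yields a value below 1/2, so this is the minimum.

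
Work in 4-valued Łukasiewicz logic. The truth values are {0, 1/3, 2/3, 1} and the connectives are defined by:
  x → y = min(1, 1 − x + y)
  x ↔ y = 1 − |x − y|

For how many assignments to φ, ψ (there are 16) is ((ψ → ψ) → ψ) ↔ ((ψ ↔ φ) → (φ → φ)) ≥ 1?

4

φ = 0, ψ = 0 ↦ 0  <
φ = 0, ψ = 1/3 ↦ 1/3  <
φ = 0, ψ = 2/3 ↦ 2/3  <
φ = 0, ψ = 1 ↦ 1  ≥
φ = 1/3, ψ = 0 ↦ 0  <
φ = 1/3, ψ = 1/3 ↦ 1/3  <
φ = 1/3, ψ = 2/3 ↦ 2/3  <
φ = 1/3, ψ = 1 ↦ 1  ≥
φ = 2/3, ψ = 0 ↦ 0  <
φ = 2/3, ψ = 1/3 ↦ 1/3  <
φ = 2/3, ψ = 2/3 ↦ 2/3  <
φ = 2/3, ψ = 1 ↦ 1  ≥
φ = 1, ψ = 0 ↦ 0  <
φ = 1, ψ = 1/3 ↦ 1/3  <
φ = 1, ψ = 2/3 ↦ 2/3  <
φ = 1, ψ = 1 ↦ 1  ≥
So 4 of the 16 assignments meet the threshold.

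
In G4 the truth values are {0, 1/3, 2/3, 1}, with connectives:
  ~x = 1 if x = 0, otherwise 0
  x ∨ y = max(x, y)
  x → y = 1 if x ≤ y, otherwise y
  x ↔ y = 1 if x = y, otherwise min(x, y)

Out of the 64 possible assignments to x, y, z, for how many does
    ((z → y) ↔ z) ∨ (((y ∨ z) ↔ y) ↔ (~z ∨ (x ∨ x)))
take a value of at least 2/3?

value 1: 31 assignments (counts)
value 2/3: 12 assignments (counts)
value 1/3: 12 assignments
value 0: 9 assignments
So 43 of the 64 assignments meet the threshold.

43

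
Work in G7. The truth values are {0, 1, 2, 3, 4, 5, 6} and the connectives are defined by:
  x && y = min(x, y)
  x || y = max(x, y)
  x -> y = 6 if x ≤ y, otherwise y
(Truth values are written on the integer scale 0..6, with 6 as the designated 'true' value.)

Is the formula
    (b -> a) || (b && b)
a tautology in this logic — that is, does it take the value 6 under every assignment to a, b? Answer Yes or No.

No

Counterexample: take a = 0, b = 1.
b -> a = 1 -> 0 = 0
b && b = 1 && 1 = 1
(b -> a) || (b && b) = 0 || 1 = 1
This gives 1 ≠ 6.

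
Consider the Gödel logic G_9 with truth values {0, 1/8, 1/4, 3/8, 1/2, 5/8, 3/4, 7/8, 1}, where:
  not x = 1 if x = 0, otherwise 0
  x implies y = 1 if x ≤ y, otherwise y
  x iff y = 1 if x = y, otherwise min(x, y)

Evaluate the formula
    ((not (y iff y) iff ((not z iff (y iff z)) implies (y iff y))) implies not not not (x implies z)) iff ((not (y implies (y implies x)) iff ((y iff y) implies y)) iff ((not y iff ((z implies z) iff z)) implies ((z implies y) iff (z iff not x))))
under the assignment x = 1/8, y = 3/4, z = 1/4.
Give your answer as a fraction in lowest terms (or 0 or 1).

0

y iff y = 3/4 iff 3/4 = 1
not (y iff y) = not 1 = 0
not z = not 1/4 = 0
y iff z = 3/4 iff 1/4 = 1/4
not z iff (y iff z) = 0 iff 1/4 = 0
y iff y = 3/4 iff 3/4 = 1
(not z iff (y iff z)) implies (y iff y) = 0 implies 1 = 1
not (y iff y) iff ((not z iff (y iff z)) implies (y iff y)) = 0 iff 1 = 0
x implies z = 1/8 implies 1/4 = 1
not (x implies z) = not 1 = 0
not not (x implies z) = not 0 = 1
not not not (x implies z) = not 1 = 0
(not (y iff y) iff ((not z iff (y iff z)) implies (y iff y))) implies not not not (x implies z) = 0 implies 0 = 1
y implies x = 3/4 implies 1/8 = 1/8
y implies (y implies x) = 3/4 implies 1/8 = 1/8
not (y implies (y implies x)) = not 1/8 = 0
y iff y = 3/4 iff 3/4 = 1
(y iff y) implies y = 1 implies 3/4 = 3/4
not (y implies (y implies x)) iff ((y iff y) implies y) = 0 iff 3/4 = 0
not y = not 3/4 = 0
z implies z = 1/4 implies 1/4 = 1
(z implies z) iff z = 1 iff 1/4 = 1/4
not y iff ((z implies z) iff z) = 0 iff 1/4 = 0
z implies y = 1/4 implies 3/4 = 1
not x = not 1/8 = 0
z iff not x = 1/4 iff 0 = 0
(z implies y) iff (z iff not x) = 1 iff 0 = 0
(not y iff ((z implies z) iff z)) implies ((z implies y) iff (z iff not x)) = 0 implies 0 = 1
(not (y implies (y implies x)) iff ((y iff y) implies y)) iff ((not y iff ((z implies z) iff z)) implies ((z implies y) iff (z iff not x))) = 0 iff 1 = 0
((not (y iff y) iff ((not z iff (y iff z)) implies (y iff y))) implies not not not (x implies z)) iff ((not (y implies (y implies x)) iff ((y iff y) implies y)) iff ((not y iff ((z implies z) iff z)) implies ((z implies y) iff (z iff not x)))) = 1 iff 0 = 0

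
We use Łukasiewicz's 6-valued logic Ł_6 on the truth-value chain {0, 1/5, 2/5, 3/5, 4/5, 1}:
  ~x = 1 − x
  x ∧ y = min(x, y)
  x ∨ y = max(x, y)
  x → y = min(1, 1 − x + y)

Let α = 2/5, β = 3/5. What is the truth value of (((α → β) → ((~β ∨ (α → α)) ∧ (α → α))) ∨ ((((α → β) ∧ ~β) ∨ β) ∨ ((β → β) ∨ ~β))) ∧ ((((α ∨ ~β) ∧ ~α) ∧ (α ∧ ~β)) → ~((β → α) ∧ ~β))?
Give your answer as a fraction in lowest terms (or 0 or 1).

α → β = 2/5 → 3/5 = 1
~β = ~3/5 = 2/5
α → α = 2/5 → 2/5 = 1
~β ∨ (α → α) = 2/5 ∨ 1 = 1
α → α = 2/5 → 2/5 = 1
(~β ∨ (α → α)) ∧ (α → α) = 1 ∧ 1 = 1
(α → β) → ((~β ∨ (α → α)) ∧ (α → α)) = 1 → 1 = 1
α → β = 2/5 → 3/5 = 1
~β = ~3/5 = 2/5
(α → β) ∧ ~β = 1 ∧ 2/5 = 2/5
((α → β) ∧ ~β) ∨ β = 2/5 ∨ 3/5 = 3/5
β → β = 3/5 → 3/5 = 1
~β = ~3/5 = 2/5
(β → β) ∨ ~β = 1 ∨ 2/5 = 1
(((α → β) ∧ ~β) ∨ β) ∨ ((β → β) ∨ ~β) = 3/5 ∨ 1 = 1
((α → β) → ((~β ∨ (α → α)) ∧ (α → α))) ∨ ((((α → β) ∧ ~β) ∨ β) ∨ ((β → β) ∨ ~β)) = 1 ∨ 1 = 1
~β = ~3/5 = 2/5
α ∨ ~β = 2/5 ∨ 2/5 = 2/5
~α = ~2/5 = 3/5
(α ∨ ~β) ∧ ~α = 2/5 ∧ 3/5 = 2/5
~β = ~3/5 = 2/5
α ∧ ~β = 2/5 ∧ 2/5 = 2/5
((α ∨ ~β) ∧ ~α) ∧ (α ∧ ~β) = 2/5 ∧ 2/5 = 2/5
β → α = 3/5 → 2/5 = 4/5
~β = ~3/5 = 2/5
(β → α) ∧ ~β = 4/5 ∧ 2/5 = 2/5
~((β → α) ∧ ~β) = ~2/5 = 3/5
(((α ∨ ~β) ∧ ~α) ∧ (α ∧ ~β)) → ~((β → α) ∧ ~β) = 2/5 → 3/5 = 1
(((α → β) → ((~β ∨ (α → α)) ∧ (α → α))) ∨ ((((α → β) ∧ ~β) ∨ β) ∨ ((β → β) ∨ ~β))) ∧ ((((α ∨ ~β) ∧ ~α) ∧ (α ∧ ~β)) → ~((β → α) ∧ ~β)) = 1 ∧ 1 = 1

1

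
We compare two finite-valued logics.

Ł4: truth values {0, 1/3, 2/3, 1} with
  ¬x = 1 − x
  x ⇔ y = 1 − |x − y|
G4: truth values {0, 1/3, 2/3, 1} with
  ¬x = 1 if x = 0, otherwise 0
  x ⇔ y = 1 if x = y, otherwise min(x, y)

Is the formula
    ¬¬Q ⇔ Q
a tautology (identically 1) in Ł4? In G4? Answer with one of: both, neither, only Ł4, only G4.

In Ł4: every assignment gives 1 — tautology.
In G4: at Q = 1/3 the value is 1/3 — not a tautology.

only Ł4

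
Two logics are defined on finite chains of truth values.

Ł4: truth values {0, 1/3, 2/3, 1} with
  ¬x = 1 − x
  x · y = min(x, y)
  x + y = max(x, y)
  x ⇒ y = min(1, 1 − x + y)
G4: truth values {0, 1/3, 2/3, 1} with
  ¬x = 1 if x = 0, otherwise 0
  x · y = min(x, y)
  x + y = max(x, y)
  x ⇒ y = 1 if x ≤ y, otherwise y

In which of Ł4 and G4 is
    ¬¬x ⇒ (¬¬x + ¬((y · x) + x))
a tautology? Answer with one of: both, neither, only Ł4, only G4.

both

In Ł4: every assignment gives 1 — tautology.
In G4: every assignment gives 1 — tautology.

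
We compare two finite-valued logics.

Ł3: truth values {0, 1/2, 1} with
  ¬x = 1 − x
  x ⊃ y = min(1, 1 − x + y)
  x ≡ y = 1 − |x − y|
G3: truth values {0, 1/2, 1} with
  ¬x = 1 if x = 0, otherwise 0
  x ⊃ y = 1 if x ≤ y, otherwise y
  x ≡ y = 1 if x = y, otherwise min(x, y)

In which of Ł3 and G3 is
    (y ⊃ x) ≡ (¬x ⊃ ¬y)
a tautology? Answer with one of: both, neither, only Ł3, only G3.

In Ł3: every assignment gives 1 — tautology.
In G3: at x = 1/2, y = 1 the value is 1/2 — not a tautology.

only Ł3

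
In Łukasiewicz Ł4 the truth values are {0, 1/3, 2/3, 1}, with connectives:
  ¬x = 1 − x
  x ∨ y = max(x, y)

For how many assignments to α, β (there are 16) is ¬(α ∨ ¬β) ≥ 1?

1

α = 0, β = 0 ↦ 0  <
α = 0, β = 1/3 ↦ 1/3  <
α = 0, β = 2/3 ↦ 2/3  <
α = 0, β = 1 ↦ 1  ≥
α = 1/3, β = 0 ↦ 0  <
α = 1/3, β = 1/3 ↦ 1/3  <
α = 1/3, β = 2/3 ↦ 2/3  <
α = 1/3, β = 1 ↦ 2/3  <
α = 2/3, β = 0 ↦ 0  <
α = 2/3, β = 1/3 ↦ 1/3  <
α = 2/3, β = 2/3 ↦ 1/3  <
α = 2/3, β = 1 ↦ 1/3  <
α = 1, β = 0 ↦ 0  <
α = 1, β = 1/3 ↦ 0  <
α = 1, β = 2/3 ↦ 0  <
α = 1, β = 1 ↦ 0  <
So 1 of the 16 assignments meets the threshold.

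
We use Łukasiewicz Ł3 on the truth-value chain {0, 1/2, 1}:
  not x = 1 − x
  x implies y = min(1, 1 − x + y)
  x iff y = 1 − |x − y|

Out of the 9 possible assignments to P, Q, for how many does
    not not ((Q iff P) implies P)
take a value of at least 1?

P = 0, Q = 0 ↦ 0  <
P = 0, Q = 1/2 ↦ 1/2  <
P = 0, Q = 1 ↦ 1  ≥
P = 1/2, Q = 0 ↦ 1  ≥
P = 1/2, Q = 1/2 ↦ 1/2  <
P = 1/2, Q = 1 ↦ 1  ≥
P = 1, Q = 0 ↦ 1  ≥
P = 1, Q = 1/2 ↦ 1  ≥
P = 1, Q = 1 ↦ 1  ≥
So 6 of the 9 assignments meet the threshold.

6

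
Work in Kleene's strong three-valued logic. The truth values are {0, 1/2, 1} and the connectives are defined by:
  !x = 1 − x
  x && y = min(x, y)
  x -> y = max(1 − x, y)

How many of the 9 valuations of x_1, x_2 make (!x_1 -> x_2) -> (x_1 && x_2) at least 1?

2

x_1 = 0, x_2 = 0 ↦ 1  ≥
x_1 = 0, x_2 = 1/2 ↦ 1/2  <
x_1 = 0, x_2 = 1 ↦ 0  <
x_1 = 1/2, x_2 = 0 ↦ 1/2  <
x_1 = 1/2, x_2 = 1/2 ↦ 1/2  <
x_1 = 1/2, x_2 = 1 ↦ 1/2  <
x_1 = 1, x_2 = 0 ↦ 0  <
x_1 = 1, x_2 = 1/2 ↦ 1/2  <
x_1 = 1, x_2 = 1 ↦ 1  ≥
So 2 of the 9 assignments meet the threshold.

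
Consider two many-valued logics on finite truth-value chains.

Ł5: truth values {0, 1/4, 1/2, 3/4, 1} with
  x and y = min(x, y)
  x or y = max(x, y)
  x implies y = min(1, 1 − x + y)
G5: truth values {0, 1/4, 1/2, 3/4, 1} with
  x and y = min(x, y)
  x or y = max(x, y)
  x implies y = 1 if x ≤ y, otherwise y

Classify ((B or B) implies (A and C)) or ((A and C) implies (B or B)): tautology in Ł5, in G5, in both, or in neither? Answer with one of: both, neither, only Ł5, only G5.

In Ł5: every assignment gives 1 — tautology.
In G5: every assignment gives 1 — tautology.

both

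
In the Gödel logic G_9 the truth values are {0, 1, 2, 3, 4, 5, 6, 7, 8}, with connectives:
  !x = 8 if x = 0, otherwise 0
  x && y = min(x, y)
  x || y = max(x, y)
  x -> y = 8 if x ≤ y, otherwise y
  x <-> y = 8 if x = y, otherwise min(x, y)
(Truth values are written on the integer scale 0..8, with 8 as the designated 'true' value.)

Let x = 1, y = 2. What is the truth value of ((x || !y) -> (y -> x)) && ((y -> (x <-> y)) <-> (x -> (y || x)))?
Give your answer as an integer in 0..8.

!y = !2 = 0
x || !y = 1 || 0 = 1
y -> x = 2 -> 1 = 1
(x || !y) -> (y -> x) = 1 -> 1 = 8
x <-> y = 1 <-> 2 = 1
y -> (x <-> y) = 2 -> 1 = 1
y || x = 2 || 1 = 2
x -> (y || x) = 1 -> 2 = 8
(y -> (x <-> y)) <-> (x -> (y || x)) = 1 <-> 8 = 1
((x || !y) -> (y -> x)) && ((y -> (x <-> y)) <-> (x -> (y || x))) = 8 && 1 = 1

1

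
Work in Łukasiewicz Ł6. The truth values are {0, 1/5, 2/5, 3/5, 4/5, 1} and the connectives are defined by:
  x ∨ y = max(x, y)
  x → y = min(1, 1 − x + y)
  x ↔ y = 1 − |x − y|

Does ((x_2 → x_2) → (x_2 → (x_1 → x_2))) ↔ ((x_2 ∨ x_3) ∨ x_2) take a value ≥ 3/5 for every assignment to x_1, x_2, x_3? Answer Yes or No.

Counterexample: take x_1 = 0, x_2 = 0, x_3 = 0.
x_2 → x_2 = 0 → 0 = 1
x_1 → x_2 = 0 → 0 = 1
x_2 → (x_1 → x_2) = 0 → 1 = 1
(x_2 → x_2) → (x_2 → (x_1 → x_2)) = 1 → 1 = 1
x_2 ∨ x_3 = 0 ∨ 0 = 0
(x_2 ∨ x_3) ∨ x_2 = 0 ∨ 0 = 0
((x_2 → x_2) → (x_2 → (x_1 → x_2))) ↔ ((x_2 ∨ x_3) ∨ x_2) = 1 ↔ 0 = 0
This gives 0, which is below 3/5.

No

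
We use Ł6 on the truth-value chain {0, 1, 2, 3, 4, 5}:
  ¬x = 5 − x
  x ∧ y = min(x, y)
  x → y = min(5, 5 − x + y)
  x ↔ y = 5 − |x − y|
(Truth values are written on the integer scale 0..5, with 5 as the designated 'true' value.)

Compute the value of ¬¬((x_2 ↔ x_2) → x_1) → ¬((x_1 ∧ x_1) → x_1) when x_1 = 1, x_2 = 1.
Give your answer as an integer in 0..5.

4

x_2 ↔ x_2 = 1 ↔ 1 = 5
(x_2 ↔ x_2) → x_1 = 5 → 1 = 1
¬((x_2 ↔ x_2) → x_1) = ¬1 = 4
¬¬((x_2 ↔ x_2) → x_1) = ¬4 = 1
x_1 ∧ x_1 = 1 ∧ 1 = 1
(x_1 ∧ x_1) → x_1 = 1 → 1 = 5
¬((x_1 ∧ x_1) → x_1) = ¬5 = 0
¬¬((x_2 ↔ x_2) → x_1) → ¬((x_1 ∧ x_1) → x_1) = 1 → 0 = 4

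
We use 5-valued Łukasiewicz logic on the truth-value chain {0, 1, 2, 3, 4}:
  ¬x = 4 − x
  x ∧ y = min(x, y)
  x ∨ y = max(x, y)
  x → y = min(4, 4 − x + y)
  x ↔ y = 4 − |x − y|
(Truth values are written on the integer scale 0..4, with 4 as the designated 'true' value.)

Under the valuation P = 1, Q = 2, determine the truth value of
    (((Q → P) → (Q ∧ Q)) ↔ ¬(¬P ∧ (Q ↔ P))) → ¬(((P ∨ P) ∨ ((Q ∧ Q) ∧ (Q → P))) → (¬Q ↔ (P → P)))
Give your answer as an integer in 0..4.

Q → P = 2 → 1 = 3
Q ∧ Q = 2 ∧ 2 = 2
(Q → P) → (Q ∧ Q) = 3 → 2 = 3
¬P = ¬1 = 3
Q ↔ P = 2 ↔ 1 = 3
¬P ∧ (Q ↔ P) = 3 ∧ 3 = 3
¬(¬P ∧ (Q ↔ P)) = ¬3 = 1
((Q → P) → (Q ∧ Q)) ↔ ¬(¬P ∧ (Q ↔ P)) = 3 ↔ 1 = 2
P ∨ P = 1 ∨ 1 = 1
Q ∧ Q = 2 ∧ 2 = 2
Q → P = 2 → 1 = 3
(Q ∧ Q) ∧ (Q → P) = 2 ∧ 3 = 2
(P ∨ P) ∨ ((Q ∧ Q) ∧ (Q → P)) = 1 ∨ 2 = 2
¬Q = ¬2 = 2
P → P = 1 → 1 = 4
¬Q ↔ (P → P) = 2 ↔ 4 = 2
((P ∨ P) ∨ ((Q ∧ Q) ∧ (Q → P))) → (¬Q ↔ (P → P)) = 2 → 2 = 4
¬(((P ∨ P) ∨ ((Q ∧ Q) ∧ (Q → P))) → (¬Q ↔ (P → P))) = ¬4 = 0
(((Q → P) → (Q ∧ Q)) ↔ ¬(¬P ∧ (Q ↔ P))) → ¬(((P ∨ P) ∨ ((Q ∧ Q) ∧ (Q → P))) → (¬Q ↔ (P → P))) = 2 → 0 = 2

2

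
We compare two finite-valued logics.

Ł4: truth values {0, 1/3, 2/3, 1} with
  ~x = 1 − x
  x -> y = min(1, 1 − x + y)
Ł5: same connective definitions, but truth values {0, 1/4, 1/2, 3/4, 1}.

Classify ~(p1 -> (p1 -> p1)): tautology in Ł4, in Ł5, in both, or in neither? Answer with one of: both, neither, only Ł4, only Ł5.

neither

In Ł4: at p1 = 0 the value is 0 — not a tautology.
In Ł5: at p1 = 0 the value is 0 — not a tautology.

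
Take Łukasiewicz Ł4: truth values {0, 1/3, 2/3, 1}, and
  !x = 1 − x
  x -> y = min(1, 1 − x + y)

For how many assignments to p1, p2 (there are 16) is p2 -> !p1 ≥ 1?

10

p1 = 0, p2 = 0 ↦ 1  ≥
p1 = 0, p2 = 1/3 ↦ 1  ≥
p1 = 0, p2 = 2/3 ↦ 1  ≥
p1 = 0, p2 = 1 ↦ 1  ≥
p1 = 1/3, p2 = 0 ↦ 1  ≥
p1 = 1/3, p2 = 1/3 ↦ 1  ≥
p1 = 1/3, p2 = 2/3 ↦ 1  ≥
p1 = 1/3, p2 = 1 ↦ 2/3  <
p1 = 2/3, p2 = 0 ↦ 1  ≥
p1 = 2/3, p2 = 1/3 ↦ 1  ≥
p1 = 2/3, p2 = 2/3 ↦ 2/3  <
p1 = 2/3, p2 = 1 ↦ 1/3  <
p1 = 1, p2 = 0 ↦ 1  ≥
p1 = 1, p2 = 1/3 ↦ 2/3  <
p1 = 1, p2 = 2/3 ↦ 1/3  <
p1 = 1, p2 = 1 ↦ 0  <
So 10 of the 16 assignments meet the threshold.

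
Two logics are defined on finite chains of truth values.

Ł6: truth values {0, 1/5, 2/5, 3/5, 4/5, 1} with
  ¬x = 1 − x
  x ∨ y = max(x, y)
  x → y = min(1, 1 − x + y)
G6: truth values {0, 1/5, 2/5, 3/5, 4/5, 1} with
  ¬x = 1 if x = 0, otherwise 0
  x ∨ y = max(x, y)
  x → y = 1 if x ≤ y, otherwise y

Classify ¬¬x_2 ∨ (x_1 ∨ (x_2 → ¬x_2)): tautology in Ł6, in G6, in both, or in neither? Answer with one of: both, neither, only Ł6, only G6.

In Ł6: at x_1 = 0, x_2 = 3/5 the value is 4/5 — not a tautology.
In G6: every assignment gives 1 — tautology.

only G6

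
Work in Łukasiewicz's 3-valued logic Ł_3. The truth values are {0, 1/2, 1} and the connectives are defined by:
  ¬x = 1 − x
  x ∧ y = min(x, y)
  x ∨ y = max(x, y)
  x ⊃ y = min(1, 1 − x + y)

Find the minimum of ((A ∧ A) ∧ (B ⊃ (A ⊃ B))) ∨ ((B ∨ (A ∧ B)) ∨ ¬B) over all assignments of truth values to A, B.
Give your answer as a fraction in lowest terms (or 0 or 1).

Take A = 0, B = 1/2:
A ∧ A = 0 ∧ 0 = 0
A ⊃ B = 0 ⊃ 1/2 = 1
B ⊃ (A ⊃ B) = 1/2 ⊃ 1 = 1
(A ∧ A) ∧ (B ⊃ (A ⊃ B)) = 0 ∧ 1 = 0
A ∧ B = 0 ∧ 1/2 = 0
B ∨ (A ∧ B) = 1/2 ∨ 0 = 1/2
¬B = ¬1/2 = 1/2
(B ∨ (A ∧ B)) ∨ ¬B = 1/2 ∨ 1/2 = 1/2
((A ∧ A) ∧ (B ⊃ (A ⊃ B))) ∨ ((B ∨ (A ∧ B)) ∨ ¬B) = 0 ∨ 1/2 = 1/2
No assignment yields a value below 1/2, so this is the minimum.

1/2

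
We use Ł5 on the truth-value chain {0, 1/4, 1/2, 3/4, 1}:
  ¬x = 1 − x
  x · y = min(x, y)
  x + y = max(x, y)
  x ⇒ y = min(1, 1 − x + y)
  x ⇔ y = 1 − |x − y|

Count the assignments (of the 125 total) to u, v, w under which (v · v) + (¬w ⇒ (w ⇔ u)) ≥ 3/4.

value 1: 101 assignments (counts)
value 3/4: 12 assignments (counts)
value 1/2: 8 assignments
value 1/4: 3 assignments
value 0: 1 assignment
So 113 of the 125 assignments meet the threshold.

113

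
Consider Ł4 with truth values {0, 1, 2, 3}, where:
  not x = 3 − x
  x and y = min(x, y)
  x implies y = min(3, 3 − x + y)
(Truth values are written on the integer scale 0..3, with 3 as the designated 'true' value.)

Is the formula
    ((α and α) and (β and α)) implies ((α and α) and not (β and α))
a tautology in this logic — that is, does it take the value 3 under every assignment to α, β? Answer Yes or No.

Counterexample: take α = 2, β = 2.
α and α = 2 and 2 = 2
β and α = 2 and 2 = 2
(α and α) and (β and α) = 2 and 2 = 2
α and α = 2 and 2 = 2
β and α = 2 and 2 = 2
not (β and α) = not 2 = 1
(α and α) and not (β and α) = 2 and 1 = 1
((α and α) and (β and α)) implies ((α and α) and not (β and α)) = 2 implies 1 = 2
This gives 2 ≠ 3.

No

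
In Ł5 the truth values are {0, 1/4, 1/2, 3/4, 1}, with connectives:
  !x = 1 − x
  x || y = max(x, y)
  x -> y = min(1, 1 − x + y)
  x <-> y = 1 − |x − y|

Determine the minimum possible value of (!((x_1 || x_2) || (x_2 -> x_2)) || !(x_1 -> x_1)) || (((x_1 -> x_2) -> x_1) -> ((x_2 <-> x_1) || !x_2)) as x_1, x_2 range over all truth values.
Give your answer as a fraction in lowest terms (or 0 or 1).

Take x_1 = 1, x_2 = 1/2:
x_1 || x_2 = 1 || 1/2 = 1
x_2 -> x_2 = 1/2 -> 1/2 = 1
(x_1 || x_2) || (x_2 -> x_2) = 1 || 1 = 1
!((x_1 || x_2) || (x_2 -> x_2)) = !1 = 0
x_1 -> x_1 = 1 -> 1 = 1
!(x_1 -> x_1) = !1 = 0
!((x_1 || x_2) || (x_2 -> x_2)) || !(x_1 -> x_1) = 0 || 0 = 0
x_1 -> x_2 = 1 -> 1/2 = 1/2
(x_1 -> x_2) -> x_1 = 1/2 -> 1 = 1
x_2 <-> x_1 = 1/2 <-> 1 = 1/2
!x_2 = !1/2 = 1/2
(x_2 <-> x_1) || !x_2 = 1/2 || 1/2 = 1/2
((x_1 -> x_2) -> x_1) -> ((x_2 <-> x_1) || !x_2) = 1 -> 1/2 = 1/2
(!((x_1 || x_2) || (x_2 -> x_2)) || !(x_1 -> x_1)) || (((x_1 -> x_2) -> x_1) -> ((x_2 <-> x_1) || !x_2)) = 0 || 1/2 = 1/2
No assignment yields a value below 1/2, so this is the minimum.

1/2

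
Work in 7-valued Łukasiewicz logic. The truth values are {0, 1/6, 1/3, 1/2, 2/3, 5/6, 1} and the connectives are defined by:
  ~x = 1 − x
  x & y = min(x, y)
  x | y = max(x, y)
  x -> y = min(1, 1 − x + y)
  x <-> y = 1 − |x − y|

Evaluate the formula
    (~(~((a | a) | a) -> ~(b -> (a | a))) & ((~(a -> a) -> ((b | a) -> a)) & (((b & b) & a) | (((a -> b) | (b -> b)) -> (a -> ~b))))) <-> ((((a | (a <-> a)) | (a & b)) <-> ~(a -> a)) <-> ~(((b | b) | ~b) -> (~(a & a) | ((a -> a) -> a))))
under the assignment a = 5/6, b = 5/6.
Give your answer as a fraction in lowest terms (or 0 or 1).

a | a = 5/6 | 5/6 = 5/6
(a | a) | a = 5/6 | 5/6 = 5/6
~((a | a) | a) = ~5/6 = 1/6
a | a = 5/6 | 5/6 = 5/6
b -> (a | a) = 5/6 -> 5/6 = 1
~(b -> (a | a)) = ~1 = 0
~((a | a) | a) -> ~(b -> (a | a)) = 1/6 -> 0 = 5/6
~(~((a | a) | a) -> ~(b -> (a | a))) = ~5/6 = 1/6
a -> a = 5/6 -> 5/6 = 1
~(a -> a) = ~1 = 0
b | a = 5/6 | 5/6 = 5/6
(b | a) -> a = 5/6 -> 5/6 = 1
~(a -> a) -> ((b | a) -> a) = 0 -> 1 = 1
b & b = 5/6 & 5/6 = 5/6
(b & b) & a = 5/6 & 5/6 = 5/6
a -> b = 5/6 -> 5/6 = 1
b -> b = 5/6 -> 5/6 = 1
(a -> b) | (b -> b) = 1 | 1 = 1
~b = ~5/6 = 1/6
a -> ~b = 5/6 -> 1/6 = 1/3
((a -> b) | (b -> b)) -> (a -> ~b) = 1 -> 1/3 = 1/3
((b & b) & a) | (((a -> b) | (b -> b)) -> (a -> ~b)) = 5/6 | 1/3 = 5/6
(~(a -> a) -> ((b | a) -> a)) & (((b & b) & a) | (((a -> b) | (b -> b)) -> (a -> ~b))) = 1 & 5/6 = 5/6
~(~((a | a) | a) -> ~(b -> (a | a))) & ((~(a -> a) -> ((b | a) -> a)) & (((b & b) & a) | (((a -> b) | (b -> b)) -> (a -> ~b)))) = 1/6 & 5/6 = 1/6
a <-> a = 5/6 <-> 5/6 = 1
a | (a <-> a) = 5/6 | 1 = 1
a & b = 5/6 & 5/6 = 5/6
(a | (a <-> a)) | (a & b) = 1 | 5/6 = 1
a -> a = 5/6 -> 5/6 = 1
~(a -> a) = ~1 = 0
((a | (a <-> a)) | (a & b)) <-> ~(a -> a) = 1 <-> 0 = 0
b | b = 5/6 | 5/6 = 5/6
~b = ~5/6 = 1/6
(b | b) | ~b = 5/6 | 1/6 = 5/6
a & a = 5/6 & 5/6 = 5/6
~(a & a) = ~5/6 = 1/6
a -> a = 5/6 -> 5/6 = 1
(a -> a) -> a = 1 -> 5/6 = 5/6
~(a & a) | ((a -> a) -> a) = 1/6 | 5/6 = 5/6
((b | b) | ~b) -> (~(a & a) | ((a -> a) -> a)) = 5/6 -> 5/6 = 1
~(((b | b) | ~b) -> (~(a & a) | ((a -> a) -> a))) = ~1 = 0
(((a | (a <-> a)) | (a & b)) <-> ~(a -> a)) <-> ~(((b | b) | ~b) -> (~(a & a) | ((a -> a) -> a))) = 0 <-> 0 = 1
(~(~((a | a) | a) -> ~(b -> (a | a))) & ((~(a -> a) -> ((b | a) -> a)) & (((b & b) & a) | (((a -> b) | (b -> b)) -> (a -> ~b))))) <-> ((((a | (a <-> a)) | (a & b)) <-> ~(a -> a)) <-> ~(((b | b) | ~b) -> (~(a & a) | ((a -> a) -> a)))) = 1/6 <-> 1 = 1/6

1/6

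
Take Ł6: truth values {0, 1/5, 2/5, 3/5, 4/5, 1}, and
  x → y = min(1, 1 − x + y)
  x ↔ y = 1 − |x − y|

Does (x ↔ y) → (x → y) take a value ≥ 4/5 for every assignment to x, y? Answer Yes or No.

Yes

At x = 3/5, y = 1/5, for instance:
x ↔ y = 3/5 ↔ 1/5 = 3/5
x → y = 3/5 → 1/5 = 3/5
(x ↔ y) → (x → y) = 3/5 → 3/5 = 1
and checking the remaining 35 assignments likewise gives ≥ 4/5 in every case.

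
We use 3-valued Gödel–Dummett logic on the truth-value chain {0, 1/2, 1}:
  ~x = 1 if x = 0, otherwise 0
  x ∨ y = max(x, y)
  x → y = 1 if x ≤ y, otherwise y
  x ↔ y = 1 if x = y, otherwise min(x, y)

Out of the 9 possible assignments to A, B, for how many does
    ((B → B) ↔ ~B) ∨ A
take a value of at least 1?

5

A = 0, B = 0 ↦ 1  ≥
A = 0, B = 1/2 ↦ 0  <
A = 0, B = 1 ↦ 0  <
A = 1/2, B = 0 ↦ 1  ≥
A = 1/2, B = 1/2 ↦ 1/2  <
A = 1/2, B = 1 ↦ 1/2  <
A = 1, B = 0 ↦ 1  ≥
A = 1, B = 1/2 ↦ 1  ≥
A = 1, B = 1 ↦ 1  ≥
So 5 of the 9 assignments meet the threshold.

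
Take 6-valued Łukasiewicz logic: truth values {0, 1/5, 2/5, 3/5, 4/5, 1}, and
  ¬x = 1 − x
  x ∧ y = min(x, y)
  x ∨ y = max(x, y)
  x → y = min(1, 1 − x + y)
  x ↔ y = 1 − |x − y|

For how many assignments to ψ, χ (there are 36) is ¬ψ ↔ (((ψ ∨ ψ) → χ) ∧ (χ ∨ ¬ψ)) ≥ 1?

value 1: 21 assignments (counts)
value 4/5: 5 assignments
value 3/5: 4 assignments
value 2/5: 3 assignments
value 1/5: 2 assignments
value 0: 1 assignment
So 21 of the 36 assignments meet the threshold.

21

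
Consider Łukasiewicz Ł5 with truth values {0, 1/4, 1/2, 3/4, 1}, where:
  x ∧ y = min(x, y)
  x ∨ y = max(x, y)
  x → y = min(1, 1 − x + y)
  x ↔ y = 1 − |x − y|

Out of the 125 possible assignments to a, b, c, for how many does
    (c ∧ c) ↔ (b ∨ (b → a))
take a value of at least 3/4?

value 1: 25 assignments (counts)
value 3/4: 31 assignments (counts)
value 1/2: 26 assignments
value 1/4: 24 assignments
value 0: 19 assignments
So 56 of the 125 assignments meet the threshold.

56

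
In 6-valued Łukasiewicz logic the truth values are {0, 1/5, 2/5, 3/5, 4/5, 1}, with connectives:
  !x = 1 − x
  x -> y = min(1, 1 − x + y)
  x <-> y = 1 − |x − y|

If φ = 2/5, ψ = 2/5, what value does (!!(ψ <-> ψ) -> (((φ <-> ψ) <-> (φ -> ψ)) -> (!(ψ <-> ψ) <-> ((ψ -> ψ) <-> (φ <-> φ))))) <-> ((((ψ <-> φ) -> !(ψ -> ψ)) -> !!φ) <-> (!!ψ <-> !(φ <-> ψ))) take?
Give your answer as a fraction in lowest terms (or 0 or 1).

2/5

ψ <-> ψ = 2/5 <-> 2/5 = 1
!(ψ <-> ψ) = !1 = 0
!!(ψ <-> ψ) = !0 = 1
φ <-> ψ = 2/5 <-> 2/5 = 1
φ -> ψ = 2/5 -> 2/5 = 1
(φ <-> ψ) <-> (φ -> ψ) = 1 <-> 1 = 1
ψ <-> ψ = 2/5 <-> 2/5 = 1
!(ψ <-> ψ) = !1 = 0
ψ -> ψ = 2/5 -> 2/5 = 1
φ <-> φ = 2/5 <-> 2/5 = 1
(ψ -> ψ) <-> (φ <-> φ) = 1 <-> 1 = 1
!(ψ <-> ψ) <-> ((ψ -> ψ) <-> (φ <-> φ)) = 0 <-> 1 = 0
((φ <-> ψ) <-> (φ -> ψ)) -> (!(ψ <-> ψ) <-> ((ψ -> ψ) <-> (φ <-> φ))) = 1 -> 0 = 0
!!(ψ <-> ψ) -> (((φ <-> ψ) <-> (φ -> ψ)) -> (!(ψ <-> ψ) <-> ((ψ -> ψ) <-> (φ <-> φ)))) = 1 -> 0 = 0
ψ <-> φ = 2/5 <-> 2/5 = 1
ψ -> ψ = 2/5 -> 2/5 = 1
!(ψ -> ψ) = !1 = 0
(ψ <-> φ) -> !(ψ -> ψ) = 1 -> 0 = 0
!φ = !2/5 = 3/5
!!φ = !3/5 = 2/5
((ψ <-> φ) -> !(ψ -> ψ)) -> !!φ = 0 -> 2/5 = 1
!ψ = !2/5 = 3/5
!!ψ = !3/5 = 2/5
φ <-> ψ = 2/5 <-> 2/5 = 1
!(φ <-> ψ) = !1 = 0
!!ψ <-> !(φ <-> ψ) = 2/5 <-> 0 = 3/5
(((ψ <-> φ) -> !(ψ -> ψ)) -> !!φ) <-> (!!ψ <-> !(φ <-> ψ)) = 1 <-> 3/5 = 3/5
(!!(ψ <-> ψ) -> (((φ <-> ψ) <-> (φ -> ψ)) -> (!(ψ <-> ψ) <-> ((ψ -> ψ) <-> (φ <-> φ))))) <-> ((((ψ <-> φ) -> !(ψ -> ψ)) -> !!φ) <-> (!!ψ <-> !(φ <-> ψ))) = 0 <-> 3/5 = 2/5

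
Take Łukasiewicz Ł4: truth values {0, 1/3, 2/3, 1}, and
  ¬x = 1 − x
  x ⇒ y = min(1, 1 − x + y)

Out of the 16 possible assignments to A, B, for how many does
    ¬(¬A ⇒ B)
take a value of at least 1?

1

A = 0, B = 0 ↦ 1  ≥
A = 0, B = 1/3 ↦ 2/3  <
A = 0, B = 2/3 ↦ 1/3  <
A = 0, B = 1 ↦ 0  <
A = 1/3, B = 0 ↦ 2/3  <
A = 1/3, B = 1/3 ↦ 1/3  <
A = 1/3, B = 2/3 ↦ 0  <
A = 1/3, B = 1 ↦ 0  <
A = 2/3, B = 0 ↦ 1/3  <
A = 2/3, B = 1/3 ↦ 0  <
A = 2/3, B = 2/3 ↦ 0  <
A = 2/3, B = 1 ↦ 0  <
A = 1, B = 0 ↦ 0  <
A = 1, B = 1/3 ↦ 0  <
A = 1, B = 2/3 ↦ 0  <
A = 1, B = 1 ↦ 0  <
So 1 of the 16 assignments meets the threshold.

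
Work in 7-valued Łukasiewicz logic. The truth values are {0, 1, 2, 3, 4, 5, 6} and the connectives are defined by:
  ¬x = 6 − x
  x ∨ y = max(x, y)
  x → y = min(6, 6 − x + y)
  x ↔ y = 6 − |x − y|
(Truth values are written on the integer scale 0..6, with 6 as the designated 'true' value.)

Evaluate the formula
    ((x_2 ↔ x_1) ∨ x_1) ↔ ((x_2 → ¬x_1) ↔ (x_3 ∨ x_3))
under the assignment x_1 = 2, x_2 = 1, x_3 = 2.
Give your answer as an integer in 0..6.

x_2 ↔ x_1 = 1 ↔ 2 = 5
(x_2 ↔ x_1) ∨ x_1 = 5 ∨ 2 = 5
¬x_1 = ¬2 = 4
x_2 → ¬x_1 = 1 → 4 = 6
x_3 ∨ x_3 = 2 ∨ 2 = 2
(x_2 → ¬x_1) ↔ (x_3 ∨ x_3) = 6 ↔ 2 = 2
((x_2 ↔ x_1) ∨ x_1) ↔ ((x_2 → ¬x_1) ↔ (x_3 ∨ x_3)) = 5 ↔ 2 = 3

3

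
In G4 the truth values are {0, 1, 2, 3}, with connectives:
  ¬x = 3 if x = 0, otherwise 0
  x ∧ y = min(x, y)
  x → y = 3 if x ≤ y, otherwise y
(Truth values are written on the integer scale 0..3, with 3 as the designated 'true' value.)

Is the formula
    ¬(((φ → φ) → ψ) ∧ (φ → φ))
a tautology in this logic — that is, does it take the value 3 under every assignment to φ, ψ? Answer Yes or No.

No

Counterexample: take φ = 0, ψ = 1.
φ → φ = 0 → 0 = 3
(φ → φ) → ψ = 3 → 1 = 1
φ → φ = 0 → 0 = 3
((φ → φ) → ψ) ∧ (φ → φ) = 1 ∧ 3 = 1
¬(((φ → φ) → ψ) ∧ (φ → φ)) = ¬1 = 0
This gives 0 ≠ 3.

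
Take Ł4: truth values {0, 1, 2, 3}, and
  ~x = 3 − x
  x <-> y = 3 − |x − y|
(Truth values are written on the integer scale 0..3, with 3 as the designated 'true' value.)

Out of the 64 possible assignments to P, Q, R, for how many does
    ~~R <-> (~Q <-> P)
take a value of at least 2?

value 3: 16 assignments (counts)
value 2: 26 assignments (counts)
value 1: 16 assignments
value 0: 6 assignments
So 42 of the 64 assignments meet the threshold.

42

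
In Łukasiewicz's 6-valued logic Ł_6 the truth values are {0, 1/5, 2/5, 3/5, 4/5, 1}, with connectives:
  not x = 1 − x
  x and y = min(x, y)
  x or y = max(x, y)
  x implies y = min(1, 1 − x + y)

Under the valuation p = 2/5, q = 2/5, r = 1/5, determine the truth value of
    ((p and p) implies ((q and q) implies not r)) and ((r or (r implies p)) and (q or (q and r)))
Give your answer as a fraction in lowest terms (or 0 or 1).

2/5

p and p = 2/5 and 2/5 = 2/5
q and q = 2/5 and 2/5 = 2/5
not r = not 1/5 = 4/5
(q and q) implies not r = 2/5 implies 4/5 = 1
(p and p) implies ((q and q) implies not r) = 2/5 implies 1 = 1
r implies p = 1/5 implies 2/5 = 1
r or (r implies p) = 1/5 or 1 = 1
q and r = 2/5 and 1/5 = 1/5
q or (q and r) = 2/5 or 1/5 = 2/5
(r or (r implies p)) and (q or (q and r)) = 1 and 2/5 = 2/5
((p and p) implies ((q and q) implies not r)) and ((r or (r implies p)) and (q or (q and r))) = 1 and 2/5 = 2/5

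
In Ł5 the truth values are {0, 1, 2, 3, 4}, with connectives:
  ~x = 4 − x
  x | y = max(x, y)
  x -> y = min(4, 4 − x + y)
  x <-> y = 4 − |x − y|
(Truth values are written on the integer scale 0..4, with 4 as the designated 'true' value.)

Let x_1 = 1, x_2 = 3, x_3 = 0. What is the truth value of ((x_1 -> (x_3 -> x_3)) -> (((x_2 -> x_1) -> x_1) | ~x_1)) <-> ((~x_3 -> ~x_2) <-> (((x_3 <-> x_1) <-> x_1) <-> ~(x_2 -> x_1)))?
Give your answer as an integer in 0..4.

x_3 -> x_3 = 0 -> 0 = 4
x_1 -> (x_3 -> x_3) = 1 -> 4 = 4
x_2 -> x_1 = 3 -> 1 = 2
(x_2 -> x_1) -> x_1 = 2 -> 1 = 3
~x_1 = ~1 = 3
((x_2 -> x_1) -> x_1) | ~x_1 = 3 | 3 = 3
(x_1 -> (x_3 -> x_3)) -> (((x_2 -> x_1) -> x_1) | ~x_1) = 4 -> 3 = 3
~x_3 = ~0 = 4
~x_2 = ~3 = 1
~x_3 -> ~x_2 = 4 -> 1 = 1
x_3 <-> x_1 = 0 <-> 1 = 3
(x_3 <-> x_1) <-> x_1 = 3 <-> 1 = 2
x_2 -> x_1 = 3 -> 1 = 2
~(x_2 -> x_1) = ~2 = 2
((x_3 <-> x_1) <-> x_1) <-> ~(x_2 -> x_1) = 2 <-> 2 = 4
(~x_3 -> ~x_2) <-> (((x_3 <-> x_1) <-> x_1) <-> ~(x_2 -> x_1)) = 1 <-> 4 = 1
((x_1 -> (x_3 -> x_3)) -> (((x_2 -> x_1) -> x_1) | ~x_1)) <-> ((~x_3 -> ~x_2) <-> (((x_3 <-> x_1) <-> x_1) <-> ~(x_2 -> x_1))) = 3 <-> 1 = 2

2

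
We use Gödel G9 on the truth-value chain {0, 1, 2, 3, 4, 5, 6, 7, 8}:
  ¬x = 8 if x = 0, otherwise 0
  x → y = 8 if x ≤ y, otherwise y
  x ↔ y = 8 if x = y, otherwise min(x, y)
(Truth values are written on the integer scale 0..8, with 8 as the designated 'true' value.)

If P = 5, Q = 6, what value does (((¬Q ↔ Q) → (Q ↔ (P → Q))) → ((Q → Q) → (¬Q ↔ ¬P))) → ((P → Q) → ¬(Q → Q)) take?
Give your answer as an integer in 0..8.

0

¬Q = ¬6 = 0
¬Q ↔ Q = 0 ↔ 6 = 0
P → Q = 5 → 6 = 8
Q ↔ (P → Q) = 6 ↔ 8 = 6
(¬Q ↔ Q) → (Q ↔ (P → Q)) = 0 → 6 = 8
Q → Q = 6 → 6 = 8
¬Q = ¬6 = 0
¬P = ¬5 = 0
¬Q ↔ ¬P = 0 ↔ 0 = 8
(Q → Q) → (¬Q ↔ ¬P) = 8 → 8 = 8
((¬Q ↔ Q) → (Q ↔ (P → Q))) → ((Q → Q) → (¬Q ↔ ¬P)) = 8 → 8 = 8
P → Q = 5 → 6 = 8
Q → Q = 6 → 6 = 8
¬(Q → Q) = ¬8 = 0
(P → Q) → ¬(Q → Q) = 8 → 0 = 0
(((¬Q ↔ Q) → (Q ↔ (P → Q))) → ((Q → Q) → (¬Q ↔ ¬P))) → ((P → Q) → ¬(Q → Q)) = 8 → 0 = 0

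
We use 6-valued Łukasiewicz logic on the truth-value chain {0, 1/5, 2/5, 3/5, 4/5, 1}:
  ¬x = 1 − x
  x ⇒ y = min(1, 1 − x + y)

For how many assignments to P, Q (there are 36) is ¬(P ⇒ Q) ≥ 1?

1

value 1: 1 assignment (counts)
value 4/5: 2 assignments
value 3/5: 3 assignments
value 2/5: 4 assignments
value 1/5: 5 assignments
value 0: 21 assignments
So 1 of the 36 assignments meets the threshold.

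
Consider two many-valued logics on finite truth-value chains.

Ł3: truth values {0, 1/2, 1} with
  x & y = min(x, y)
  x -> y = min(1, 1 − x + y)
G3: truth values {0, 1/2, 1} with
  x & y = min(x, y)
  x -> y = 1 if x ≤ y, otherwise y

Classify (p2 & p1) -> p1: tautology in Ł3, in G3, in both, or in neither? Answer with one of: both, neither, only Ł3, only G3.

In Ł3: every assignment gives 1 — tautology.
In G3: every assignment gives 1 — tautology.

both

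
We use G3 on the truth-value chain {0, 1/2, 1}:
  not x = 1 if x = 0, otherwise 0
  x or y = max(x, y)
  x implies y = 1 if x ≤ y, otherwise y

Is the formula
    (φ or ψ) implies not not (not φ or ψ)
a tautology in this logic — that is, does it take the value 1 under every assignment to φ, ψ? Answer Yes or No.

No

Counterexample: take φ = 1/2, ψ = 0.
φ or ψ = 1/2 or 0 = 1/2
not φ = not 1/2 = 0
not φ or ψ = 0 or 0 = 0
not (not φ or ψ) = not 0 = 1
not not (not φ or ψ) = not 1 = 0
(φ or ψ) implies not not (not φ or ψ) = 1/2 implies 0 = 0
This gives 0 ≠ 1.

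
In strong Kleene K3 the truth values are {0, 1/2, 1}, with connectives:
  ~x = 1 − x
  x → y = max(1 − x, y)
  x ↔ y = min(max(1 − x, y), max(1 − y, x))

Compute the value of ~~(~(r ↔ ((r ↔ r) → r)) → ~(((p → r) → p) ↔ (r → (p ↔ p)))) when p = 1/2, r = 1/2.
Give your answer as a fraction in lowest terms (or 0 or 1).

r ↔ r = 1/2 ↔ 1/2 = 1/2
(r ↔ r) → r = 1/2 → 1/2 = 1/2
r ↔ ((r ↔ r) → r) = 1/2 ↔ 1/2 = 1/2
~(r ↔ ((r ↔ r) → r)) = ~1/2 = 1/2
p → r = 1/2 → 1/2 = 1/2
(p → r) → p = 1/2 → 1/2 = 1/2
p ↔ p = 1/2 ↔ 1/2 = 1/2
r → (p ↔ p) = 1/2 → 1/2 = 1/2
((p → r) → p) ↔ (r → (p ↔ p)) = 1/2 ↔ 1/2 = 1/2
~(((p → r) → p) ↔ (r → (p ↔ p))) = ~1/2 = 1/2
~(r ↔ ((r ↔ r) → r)) → ~(((p → r) → p) ↔ (r → (p ↔ p))) = 1/2 → 1/2 = 1/2
~(~(r ↔ ((r ↔ r) → r)) → ~(((p → r) → p) ↔ (r → (p ↔ p)))) = ~1/2 = 1/2
~~(~(r ↔ ((r ↔ r) → r)) → ~(((p → r) → p) ↔ (r → (p ↔ p)))) = ~1/2 = 1/2

1/2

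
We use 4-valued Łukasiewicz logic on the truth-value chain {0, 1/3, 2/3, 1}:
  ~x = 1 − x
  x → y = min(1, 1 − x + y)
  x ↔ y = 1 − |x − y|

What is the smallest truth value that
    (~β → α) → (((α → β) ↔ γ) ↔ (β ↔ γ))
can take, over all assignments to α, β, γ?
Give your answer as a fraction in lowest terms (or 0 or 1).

Take α = 1/3, β = 1/3, γ = 0:
~β = ~1/3 = 2/3
~β → α = 2/3 → 1/3 = 2/3
α → β = 1/3 → 1/3 = 1
(α → β) ↔ γ = 1 ↔ 0 = 0
β ↔ γ = 1/3 ↔ 0 = 2/3
((α → β) ↔ γ) ↔ (β ↔ γ) = 0 ↔ 2/3 = 1/3
(~β → α) → (((α → β) ↔ γ) ↔ (β ↔ γ)) = 2/3 → 1/3 = 2/3
No assignment yields a value below 2/3, so this is the minimum.

2/3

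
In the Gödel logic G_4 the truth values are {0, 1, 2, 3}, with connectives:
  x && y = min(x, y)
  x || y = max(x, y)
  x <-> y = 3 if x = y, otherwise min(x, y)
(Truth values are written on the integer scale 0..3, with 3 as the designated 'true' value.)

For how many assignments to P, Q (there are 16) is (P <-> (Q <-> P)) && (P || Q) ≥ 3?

P = 0, Q = 0 ↦ 0  <
P = 0, Q = 1 ↦ 1  <
P = 0, Q = 2 ↦ 2  <
P = 0, Q = 3 ↦ 3  ≥
P = 1, Q = 0 ↦ 0  <
P = 1, Q = 1 ↦ 1  <
P = 1, Q = 2 ↦ 2  <
P = 1, Q = 3 ↦ 3  ≥
P = 2, Q = 0 ↦ 0  <
P = 2, Q = 1 ↦ 1  <
P = 2, Q = 2 ↦ 2  <
P = 2, Q = 3 ↦ 3  ≥
P = 3, Q = 0 ↦ 0  <
P = 3, Q = 1 ↦ 1  <
P = 3, Q = 2 ↦ 2  <
P = 3, Q = 3 ↦ 3  ≥
So 4 of the 16 assignments meet the threshold.

4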